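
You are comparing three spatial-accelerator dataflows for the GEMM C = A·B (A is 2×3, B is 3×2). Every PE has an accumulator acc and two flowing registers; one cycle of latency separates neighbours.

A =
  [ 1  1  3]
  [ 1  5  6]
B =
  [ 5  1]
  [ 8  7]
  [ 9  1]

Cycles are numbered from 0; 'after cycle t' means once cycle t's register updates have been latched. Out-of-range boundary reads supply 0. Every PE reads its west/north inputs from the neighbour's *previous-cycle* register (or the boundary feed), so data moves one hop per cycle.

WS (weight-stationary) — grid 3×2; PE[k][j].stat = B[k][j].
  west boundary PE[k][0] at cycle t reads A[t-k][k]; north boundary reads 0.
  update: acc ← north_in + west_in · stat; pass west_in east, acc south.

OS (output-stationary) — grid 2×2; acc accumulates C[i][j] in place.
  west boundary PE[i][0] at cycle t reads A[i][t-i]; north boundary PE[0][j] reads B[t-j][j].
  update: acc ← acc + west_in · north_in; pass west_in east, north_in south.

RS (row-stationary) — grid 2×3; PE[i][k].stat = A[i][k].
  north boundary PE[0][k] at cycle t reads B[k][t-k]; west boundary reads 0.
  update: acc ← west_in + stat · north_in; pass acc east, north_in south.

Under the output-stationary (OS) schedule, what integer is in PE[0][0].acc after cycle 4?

PE[0][0].acc = 40

OS on a 2×2 grid — tracing PE[0][0] and its feeders:
  0: (0,0).acc=5  regs=<1,5>
  1: (0,0).acc=13  regs=<1,8>
  2: (0,0).acc=40  regs=<3,9>
  3: (0,0).acc=40  regs=<0,0>
  4: (0,0).acc=40  regs=<0,0>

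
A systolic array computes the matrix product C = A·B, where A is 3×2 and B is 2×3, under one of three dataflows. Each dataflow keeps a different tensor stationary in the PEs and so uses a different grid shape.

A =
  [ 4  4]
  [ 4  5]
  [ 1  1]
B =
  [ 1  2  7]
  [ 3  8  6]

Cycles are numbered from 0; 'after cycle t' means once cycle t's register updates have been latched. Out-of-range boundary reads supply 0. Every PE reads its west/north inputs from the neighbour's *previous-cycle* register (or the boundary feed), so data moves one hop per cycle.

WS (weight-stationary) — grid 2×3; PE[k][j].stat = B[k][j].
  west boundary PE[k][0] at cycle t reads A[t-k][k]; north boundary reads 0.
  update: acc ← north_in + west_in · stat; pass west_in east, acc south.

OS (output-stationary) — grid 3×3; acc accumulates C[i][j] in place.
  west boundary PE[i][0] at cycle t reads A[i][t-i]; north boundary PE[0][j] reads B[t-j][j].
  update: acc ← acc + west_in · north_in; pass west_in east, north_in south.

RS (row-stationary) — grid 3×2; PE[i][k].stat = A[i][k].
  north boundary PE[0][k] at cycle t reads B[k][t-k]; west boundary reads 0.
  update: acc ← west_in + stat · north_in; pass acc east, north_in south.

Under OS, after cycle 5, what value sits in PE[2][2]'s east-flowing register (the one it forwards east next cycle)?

OS on a 3×3 grid — tracing PE[2][2] and its feeders:
  step 0 · PE1,2: acc=0; fwd→0 fwd↓0
  step 0 · PE2,1: acc=0; fwd→0 fwd↓0
  step 0 · PE2,2: acc=0; fwd→0 fwd↓0
  step 1 · PE1,2: acc=0; fwd→0 fwd↓0
  step 1 · PE2,1: acc=0; fwd→0 fwd↓0
  step 1 · PE2,2: acc=0; fwd→0 fwd↓0
  step 2 · PE1,2: acc=0; fwd→0 fwd↓0
  step 2 · PE2,1: acc=0; fwd→0 fwd↓0
  step 2 · PE2,2: acc=0; fwd→0 fwd↓0
  step 3 · PE1,2: acc=28; fwd→4 fwd↓7
  step 3 · PE2,1: acc=2; fwd→1 fwd↓2
  step 3 · PE2,2: acc=0; fwd→0 fwd↓0
  step 4 · PE1,2: acc=58; fwd→5 fwd↓6
  step 4 · PE2,1: acc=10; fwd→1 fwd↓8
  step 4 · PE2,2: acc=7; fwd→1 fwd↓7
  step 5 · PE1,2: acc=58; fwd→0 fwd↓0
  step 5 · PE2,1: acc=10; fwd→0 fwd↓0
  step 5 · PE2,2: acc=13; fwd→1 fwd↓6

register = 1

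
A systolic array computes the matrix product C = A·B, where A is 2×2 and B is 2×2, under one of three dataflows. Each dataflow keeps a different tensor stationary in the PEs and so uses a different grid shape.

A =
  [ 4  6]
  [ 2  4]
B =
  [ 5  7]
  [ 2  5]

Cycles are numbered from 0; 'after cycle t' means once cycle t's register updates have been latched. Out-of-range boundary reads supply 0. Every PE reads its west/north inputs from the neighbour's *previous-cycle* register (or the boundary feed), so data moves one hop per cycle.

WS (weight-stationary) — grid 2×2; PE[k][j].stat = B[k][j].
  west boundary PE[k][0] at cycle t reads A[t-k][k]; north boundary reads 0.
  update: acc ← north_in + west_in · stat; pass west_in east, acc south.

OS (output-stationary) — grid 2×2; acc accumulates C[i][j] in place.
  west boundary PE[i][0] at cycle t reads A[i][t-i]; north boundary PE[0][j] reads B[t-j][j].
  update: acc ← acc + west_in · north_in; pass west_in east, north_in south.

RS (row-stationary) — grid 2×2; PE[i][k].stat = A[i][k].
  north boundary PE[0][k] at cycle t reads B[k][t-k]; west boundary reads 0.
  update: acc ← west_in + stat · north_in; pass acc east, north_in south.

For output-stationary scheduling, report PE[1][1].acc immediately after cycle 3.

OS (2×2). Following PE[1][1] plus its west/north inputs:
  t=0 PE[0][1]: acc=0 h=0 v=0
  t=0 PE[1][0]: acc=0 h=0 v=0
  t=0 PE[1][1]: acc=0 h=0 v=0
  t=1 PE[0][1]: acc=28 h=4 v=7
  t=1 PE[1][0]: acc=10 h=2 v=5
  t=1 PE[1][1]: acc=0 h=0 v=0
  t=2 PE[0][1]: acc=58 h=6 v=5
  t=2 PE[1][0]: acc=18 h=4 v=2
  t=2 PE[1][1]: acc=14 h=2 v=7
  t=3 PE[0][1]: acc=58 h=0 v=0
  t=3 PE[1][0]: acc=18 h=0 v=0
  t=3 PE[1][1]: acc=34 h=4 v=5

PE[1][1].acc = 34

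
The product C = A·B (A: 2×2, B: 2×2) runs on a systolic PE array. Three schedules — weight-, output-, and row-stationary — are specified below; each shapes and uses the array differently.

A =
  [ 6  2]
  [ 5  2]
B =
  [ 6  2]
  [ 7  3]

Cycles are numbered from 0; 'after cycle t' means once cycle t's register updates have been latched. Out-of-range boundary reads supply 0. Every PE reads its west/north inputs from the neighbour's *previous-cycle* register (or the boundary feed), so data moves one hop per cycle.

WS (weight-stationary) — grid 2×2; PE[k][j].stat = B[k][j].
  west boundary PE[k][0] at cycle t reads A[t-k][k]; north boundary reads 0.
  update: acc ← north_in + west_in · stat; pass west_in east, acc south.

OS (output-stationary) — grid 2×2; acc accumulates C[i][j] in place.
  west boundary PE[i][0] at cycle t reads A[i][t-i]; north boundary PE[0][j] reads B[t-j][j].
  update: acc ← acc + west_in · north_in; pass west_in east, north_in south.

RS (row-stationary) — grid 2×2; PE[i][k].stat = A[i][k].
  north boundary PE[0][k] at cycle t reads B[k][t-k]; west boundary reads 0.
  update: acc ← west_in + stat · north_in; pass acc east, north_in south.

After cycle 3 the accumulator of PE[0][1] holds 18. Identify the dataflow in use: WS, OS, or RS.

WS (2×2 grid), PE[0][1]:
  0: (0,1).acc=0  regs=<0,0>
  1: (0,1).acc=12  regs=<6,12>
  2: (0,1).acc=10  regs=<5,10>
  3: (0,1).acc=0  regs=<0,0>
OS (2×2 grid), PE[0][1]:
  0: (0,1).acc=0  regs=<0,0>
  1: (0,1).acc=12  regs=<6,2>
  2: (0,1).acc=18  regs=<2,3>
  3: (0,1).acc=18  regs=<0,0>
RS (2×2 grid), PE[0][1]:
  0: (0,1).acc=0  regs=<0,0>
  1: (0,1).acc=50  regs=<50,7>
  2: (0,1).acc=18  regs=<18,3>
  3: (0,1).acc=0  regs=<0,0>

dataflow = OS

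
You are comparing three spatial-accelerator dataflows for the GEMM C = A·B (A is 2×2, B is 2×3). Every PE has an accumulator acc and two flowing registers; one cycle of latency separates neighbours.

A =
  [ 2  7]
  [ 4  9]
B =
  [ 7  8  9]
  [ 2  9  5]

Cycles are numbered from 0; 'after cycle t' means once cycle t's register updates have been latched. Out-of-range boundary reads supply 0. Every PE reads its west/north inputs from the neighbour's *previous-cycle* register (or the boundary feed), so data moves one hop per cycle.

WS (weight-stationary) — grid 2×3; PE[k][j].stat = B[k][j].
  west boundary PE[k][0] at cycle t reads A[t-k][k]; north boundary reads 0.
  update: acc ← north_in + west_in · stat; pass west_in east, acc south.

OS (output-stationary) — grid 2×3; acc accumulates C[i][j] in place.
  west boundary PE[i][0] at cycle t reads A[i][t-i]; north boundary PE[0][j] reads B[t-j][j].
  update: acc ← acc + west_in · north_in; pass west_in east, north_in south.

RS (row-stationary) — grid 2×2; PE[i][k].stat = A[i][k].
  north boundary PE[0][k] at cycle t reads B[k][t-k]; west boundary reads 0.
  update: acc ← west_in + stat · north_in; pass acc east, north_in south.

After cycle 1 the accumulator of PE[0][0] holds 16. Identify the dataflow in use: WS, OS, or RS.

dataflow = RS

— WS: 2×3; PE[0][0] trace:
  after 0 — PE[0][0] acc=14, pass-E 2, pass-S 14
  after 1 — PE[0][0] acc=28, pass-E 4, pass-S 28
— OS: 2×3; PE[0][0] trace:
  after 0 — PE[0][0] acc=14, pass-E 2, pass-S 7
  after 1 — PE[0][0] acc=28, pass-E 7, pass-S 2
— RS: 2×2; PE[0][0] trace:
  after 0 — PE[0][0] acc=14, pass-E 14, pass-S 7
  after 1 — PE[0][0] acc=16, pass-E 16, pass-S 8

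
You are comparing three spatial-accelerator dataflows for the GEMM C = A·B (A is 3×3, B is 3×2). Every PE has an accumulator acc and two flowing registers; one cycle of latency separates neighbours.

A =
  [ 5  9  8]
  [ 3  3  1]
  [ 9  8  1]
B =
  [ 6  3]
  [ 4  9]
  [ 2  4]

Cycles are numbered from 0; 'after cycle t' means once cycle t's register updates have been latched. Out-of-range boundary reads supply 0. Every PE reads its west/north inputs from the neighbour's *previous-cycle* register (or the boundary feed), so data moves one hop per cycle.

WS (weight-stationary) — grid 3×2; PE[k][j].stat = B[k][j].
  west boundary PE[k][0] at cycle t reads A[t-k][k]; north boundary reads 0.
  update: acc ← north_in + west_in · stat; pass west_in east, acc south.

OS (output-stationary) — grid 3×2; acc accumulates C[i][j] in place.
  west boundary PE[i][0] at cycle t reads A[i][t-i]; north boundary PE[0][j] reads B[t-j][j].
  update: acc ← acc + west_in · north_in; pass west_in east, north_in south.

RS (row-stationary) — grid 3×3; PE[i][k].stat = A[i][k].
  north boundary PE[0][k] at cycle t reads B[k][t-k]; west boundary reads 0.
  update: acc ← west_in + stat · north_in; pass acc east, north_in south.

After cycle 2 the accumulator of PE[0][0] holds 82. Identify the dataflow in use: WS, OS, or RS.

dataflow = OS

WS (3×2 grid), PE[0][0]:
  @0  [0,0]  acc 30  |  →5  ↓30
  @1  [0,0]  acc 18  |  →3  ↓18
  @2  [0,0]  acc 54  |  →9  ↓54
OS (3×2 grid), PE[0][0]:
  @0  [0,0]  acc 30  |  →5  ↓6
  @1  [0,0]  acc 66  |  →9  ↓4
  @2  [0,0]  acc 82  |  →8  ↓2
RS (3×3 grid), PE[0][0]:
  @0  [0,0]  acc 30  |  →30  ↓6
  @1  [0,0]  acc 15  |  →15  ↓3
  @2  [0,0]  acc 0  |  →0  ↓0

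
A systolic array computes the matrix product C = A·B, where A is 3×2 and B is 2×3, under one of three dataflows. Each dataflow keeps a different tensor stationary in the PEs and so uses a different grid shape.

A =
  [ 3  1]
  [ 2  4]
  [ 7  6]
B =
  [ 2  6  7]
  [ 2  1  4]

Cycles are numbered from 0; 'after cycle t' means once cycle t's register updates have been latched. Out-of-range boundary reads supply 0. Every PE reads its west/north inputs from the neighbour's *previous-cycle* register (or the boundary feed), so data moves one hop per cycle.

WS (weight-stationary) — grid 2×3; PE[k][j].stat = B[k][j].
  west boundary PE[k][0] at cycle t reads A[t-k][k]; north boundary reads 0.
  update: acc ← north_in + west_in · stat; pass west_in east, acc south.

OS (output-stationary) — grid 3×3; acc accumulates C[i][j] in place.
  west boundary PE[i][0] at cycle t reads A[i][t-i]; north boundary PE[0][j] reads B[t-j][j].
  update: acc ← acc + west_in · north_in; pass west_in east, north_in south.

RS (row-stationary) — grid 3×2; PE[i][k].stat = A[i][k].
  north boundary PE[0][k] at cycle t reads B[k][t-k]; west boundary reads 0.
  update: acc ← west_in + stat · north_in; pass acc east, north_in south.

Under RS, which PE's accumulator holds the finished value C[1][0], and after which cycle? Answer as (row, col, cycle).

(row, col, cycle) = (1, 1, 2)

RS: C[1][0] accumulates in PE[1][1]:
  [0] (1,1) acc=0 (h:0 v:0)
  [1] (1,1) acc=0 (h:0 v:0)
  [2] (1,1) acc=12 (h:12 v:2)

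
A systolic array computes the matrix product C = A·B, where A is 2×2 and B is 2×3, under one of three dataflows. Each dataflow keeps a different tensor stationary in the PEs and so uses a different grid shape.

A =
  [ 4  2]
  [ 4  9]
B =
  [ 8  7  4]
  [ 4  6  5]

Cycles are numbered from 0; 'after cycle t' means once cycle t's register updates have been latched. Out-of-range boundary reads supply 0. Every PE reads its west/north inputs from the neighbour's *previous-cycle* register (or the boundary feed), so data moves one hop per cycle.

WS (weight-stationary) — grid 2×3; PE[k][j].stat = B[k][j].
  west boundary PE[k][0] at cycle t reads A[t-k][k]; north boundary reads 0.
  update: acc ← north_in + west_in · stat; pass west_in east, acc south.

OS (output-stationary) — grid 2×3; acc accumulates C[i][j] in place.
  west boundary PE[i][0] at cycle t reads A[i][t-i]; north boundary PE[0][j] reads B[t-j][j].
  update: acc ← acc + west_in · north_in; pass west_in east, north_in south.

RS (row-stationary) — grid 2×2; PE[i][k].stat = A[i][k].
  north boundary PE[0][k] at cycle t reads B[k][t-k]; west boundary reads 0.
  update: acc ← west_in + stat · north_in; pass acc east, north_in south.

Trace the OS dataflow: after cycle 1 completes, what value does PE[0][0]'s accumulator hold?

PE[0][0].acc = 40

OS 2×3: PE[0][0] cycle-by-cycle (with neighbour feeds):
  0: (0,0).acc=32  regs=<4,8>
  1: (0,0).acc=40  regs=<2,4>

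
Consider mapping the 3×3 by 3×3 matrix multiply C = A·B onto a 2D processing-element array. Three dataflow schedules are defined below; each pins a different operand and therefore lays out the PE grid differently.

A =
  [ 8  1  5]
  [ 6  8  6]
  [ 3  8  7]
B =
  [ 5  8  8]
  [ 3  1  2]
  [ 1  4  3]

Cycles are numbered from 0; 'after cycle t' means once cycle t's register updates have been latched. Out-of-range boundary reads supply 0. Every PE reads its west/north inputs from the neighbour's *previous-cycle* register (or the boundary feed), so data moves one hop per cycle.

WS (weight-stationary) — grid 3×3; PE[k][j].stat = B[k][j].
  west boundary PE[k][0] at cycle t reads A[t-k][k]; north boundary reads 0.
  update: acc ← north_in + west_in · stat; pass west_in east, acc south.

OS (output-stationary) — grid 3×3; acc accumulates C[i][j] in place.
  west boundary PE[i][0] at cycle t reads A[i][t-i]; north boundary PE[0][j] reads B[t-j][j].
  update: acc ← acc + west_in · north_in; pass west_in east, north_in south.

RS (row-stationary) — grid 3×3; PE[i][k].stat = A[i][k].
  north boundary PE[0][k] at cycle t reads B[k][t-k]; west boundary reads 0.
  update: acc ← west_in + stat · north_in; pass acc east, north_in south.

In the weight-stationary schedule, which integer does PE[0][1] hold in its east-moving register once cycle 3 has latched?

Tracing WS — 3×3 array, target PE[0][1]:
  step 0 · PE0,0: acc=40; fwd→8 fwd↓40
  step 0 · PE0,1: acc=0; fwd→0 fwd↓0
  step 1 · PE0,0: acc=30; fwd→6 fwd↓30
  step 1 · PE0,1: acc=64; fwd→8 fwd↓64
  step 2 · PE0,0: acc=15; fwd→3 fwd↓15
  step 2 · PE0,1: acc=48; fwd→6 fwd↓48
  step 3 · PE0,0: acc=0; fwd→0 fwd↓0
  step 3 · PE0,1: acc=24; fwd→3 fwd↓24

register = 3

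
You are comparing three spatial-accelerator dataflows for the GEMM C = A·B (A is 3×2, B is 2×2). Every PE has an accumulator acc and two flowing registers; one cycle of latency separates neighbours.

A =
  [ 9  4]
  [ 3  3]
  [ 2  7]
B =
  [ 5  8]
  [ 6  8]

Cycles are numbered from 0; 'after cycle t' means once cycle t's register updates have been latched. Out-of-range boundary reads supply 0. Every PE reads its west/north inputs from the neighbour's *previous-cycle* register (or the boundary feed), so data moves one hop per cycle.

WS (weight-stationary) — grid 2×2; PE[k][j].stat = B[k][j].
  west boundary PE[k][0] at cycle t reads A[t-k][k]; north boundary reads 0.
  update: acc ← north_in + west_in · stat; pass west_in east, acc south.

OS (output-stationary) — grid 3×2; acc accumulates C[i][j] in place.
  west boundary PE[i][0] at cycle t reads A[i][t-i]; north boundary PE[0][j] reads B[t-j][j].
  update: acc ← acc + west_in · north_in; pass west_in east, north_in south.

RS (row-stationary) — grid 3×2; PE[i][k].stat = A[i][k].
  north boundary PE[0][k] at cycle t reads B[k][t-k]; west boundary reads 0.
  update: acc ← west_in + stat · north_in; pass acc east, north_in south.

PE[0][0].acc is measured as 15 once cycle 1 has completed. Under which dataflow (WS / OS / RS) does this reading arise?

dataflow = WS

WS (2×2 grid), PE[0][0]:
  cycle 0: PE[0][0] → acc 45, east 9, south 45
  cycle 1: PE[0][0] → acc 15, east 3, south 15
OS (3×2 grid), PE[0][0]:
  cycle 0: PE[0][0] → acc 45, east 9, south 5
  cycle 1: PE[0][0] → acc 69, east 4, south 6
RS (3×2 grid), PE[0][0]:
  cycle 0: PE[0][0] → acc 45, east 45, south 5
  cycle 1: PE[0][0] → acc 72, east 72, south 8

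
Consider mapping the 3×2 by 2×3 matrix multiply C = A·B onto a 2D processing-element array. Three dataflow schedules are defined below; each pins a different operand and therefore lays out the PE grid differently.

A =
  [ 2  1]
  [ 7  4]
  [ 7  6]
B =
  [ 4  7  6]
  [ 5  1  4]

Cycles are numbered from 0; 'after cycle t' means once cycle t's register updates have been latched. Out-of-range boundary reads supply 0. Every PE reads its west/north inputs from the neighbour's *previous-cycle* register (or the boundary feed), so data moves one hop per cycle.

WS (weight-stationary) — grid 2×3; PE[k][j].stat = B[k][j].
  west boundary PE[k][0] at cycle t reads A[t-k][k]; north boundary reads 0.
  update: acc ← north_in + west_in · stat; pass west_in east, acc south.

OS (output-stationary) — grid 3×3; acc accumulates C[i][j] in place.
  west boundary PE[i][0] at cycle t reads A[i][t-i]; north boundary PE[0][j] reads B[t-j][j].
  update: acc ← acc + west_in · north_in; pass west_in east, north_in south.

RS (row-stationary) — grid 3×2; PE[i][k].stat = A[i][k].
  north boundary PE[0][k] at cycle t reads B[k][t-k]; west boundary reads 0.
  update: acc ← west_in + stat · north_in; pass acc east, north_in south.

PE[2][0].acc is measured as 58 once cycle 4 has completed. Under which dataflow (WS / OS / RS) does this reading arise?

dataflow = OS

WS: PE[2][0] is outside its 2×3 grid.
Under OS (3×3), PE[2][0]:
  t=0 PE[2][0]: acc=0 h=0 v=0
  t=1 PE[2][0]: acc=0 h=0 v=0
  t=2 PE[2][0]: acc=28 h=7 v=4
  t=3 PE[2][0]: acc=58 h=6 v=5
  t=4 PE[2][0]: acc=58 h=0 v=0
Under RS (3×2), PE[2][0]:
  t=0 PE[2][0]: acc=0 h=0 v=0
  t=1 PE[2][0]: acc=0 h=0 v=0
  t=2 PE[2][0]: acc=28 h=28 v=4
  t=3 PE[2][0]: acc=49 h=49 v=7
  t=4 PE[2][0]: acc=42 h=42 v=6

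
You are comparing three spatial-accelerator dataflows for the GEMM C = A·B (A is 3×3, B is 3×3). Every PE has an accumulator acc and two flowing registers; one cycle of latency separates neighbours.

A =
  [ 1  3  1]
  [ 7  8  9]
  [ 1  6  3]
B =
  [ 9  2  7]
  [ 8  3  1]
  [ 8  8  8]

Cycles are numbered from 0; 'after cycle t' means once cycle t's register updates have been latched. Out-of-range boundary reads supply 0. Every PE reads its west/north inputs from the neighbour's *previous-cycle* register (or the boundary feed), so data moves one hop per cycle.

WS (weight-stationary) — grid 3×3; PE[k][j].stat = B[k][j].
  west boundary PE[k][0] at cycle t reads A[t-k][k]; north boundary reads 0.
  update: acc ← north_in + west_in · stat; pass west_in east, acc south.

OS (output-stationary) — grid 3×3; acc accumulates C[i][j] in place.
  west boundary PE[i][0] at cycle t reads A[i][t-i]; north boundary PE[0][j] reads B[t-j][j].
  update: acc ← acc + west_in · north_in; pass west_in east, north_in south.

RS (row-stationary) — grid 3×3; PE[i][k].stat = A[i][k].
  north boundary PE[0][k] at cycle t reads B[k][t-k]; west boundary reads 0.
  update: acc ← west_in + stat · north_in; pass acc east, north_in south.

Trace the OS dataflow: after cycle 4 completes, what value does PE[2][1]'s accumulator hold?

PE[2][1].acc = 20

OS 3×3: PE[2][1] cycle-by-cycle (with neighbour feeds):
  t=0 PE[1][1]: acc=0 h=0 v=0
  t=0 PE[2][0]: acc=0 h=0 v=0
  t=0 PE[2][1]: acc=0 h=0 v=0
  t=1 PE[1][1]: acc=0 h=0 v=0
  t=1 PE[2][0]: acc=0 h=0 v=0
  t=1 PE[2][1]: acc=0 h=0 v=0
  t=2 PE[1][1]: acc=14 h=7 v=2
  t=2 PE[2][0]: acc=9 h=1 v=9
  t=2 PE[2][1]: acc=0 h=0 v=0
  t=3 PE[1][1]: acc=38 h=8 v=3
  t=3 PE[2][0]: acc=57 h=6 v=8
  t=3 PE[2][1]: acc=2 h=1 v=2
  t=4 PE[1][1]: acc=110 h=9 v=8
  t=4 PE[2][0]: acc=81 h=3 v=8
  t=4 PE[2][1]: acc=20 h=6 v=3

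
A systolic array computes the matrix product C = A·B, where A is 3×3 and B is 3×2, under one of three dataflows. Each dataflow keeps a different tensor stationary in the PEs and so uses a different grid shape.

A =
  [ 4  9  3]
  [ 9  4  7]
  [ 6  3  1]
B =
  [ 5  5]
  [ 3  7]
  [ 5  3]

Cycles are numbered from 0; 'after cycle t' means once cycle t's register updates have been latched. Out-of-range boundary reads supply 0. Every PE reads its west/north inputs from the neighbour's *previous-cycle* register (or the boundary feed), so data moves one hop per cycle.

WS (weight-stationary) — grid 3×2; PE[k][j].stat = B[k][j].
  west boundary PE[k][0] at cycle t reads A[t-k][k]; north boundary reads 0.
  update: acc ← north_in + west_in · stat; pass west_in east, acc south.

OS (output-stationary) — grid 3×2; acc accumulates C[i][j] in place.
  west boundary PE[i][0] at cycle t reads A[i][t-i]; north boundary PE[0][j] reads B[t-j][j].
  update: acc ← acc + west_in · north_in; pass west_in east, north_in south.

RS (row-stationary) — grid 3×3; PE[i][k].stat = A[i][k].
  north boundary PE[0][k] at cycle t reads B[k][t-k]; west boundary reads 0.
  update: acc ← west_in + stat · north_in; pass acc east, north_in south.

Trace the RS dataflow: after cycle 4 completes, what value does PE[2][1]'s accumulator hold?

PE[2][1].acc = 51

Tracing RS — 3×3 array, target PE[2][1]:
  [0] (1,1) acc=0 (h:0 v:0)
  [0] (2,0) acc=0 (h:0 v:0)
  [0] (2,1) acc=0 (h:0 v:0)
  [1] (1,1) acc=0 (h:0 v:0)
  [1] (2,0) acc=0 (h:0 v:0)
  [1] (2,1) acc=0 (h:0 v:0)
  [2] (1,1) acc=57 (h:57 v:3)
  [2] (2,0) acc=30 (h:30 v:5)
  [2] (2,1) acc=0 (h:0 v:0)
  [3] (1,1) acc=73 (h:73 v:7)
  [3] (2,0) acc=30 (h:30 v:5)
  [3] (2,1) acc=39 (h:39 v:3)
  [4] (1,1) acc=0 (h:0 v:0)
  [4] (2,0) acc=0 (h:0 v:0)
  [4] (2,1) acc=51 (h:51 v:7)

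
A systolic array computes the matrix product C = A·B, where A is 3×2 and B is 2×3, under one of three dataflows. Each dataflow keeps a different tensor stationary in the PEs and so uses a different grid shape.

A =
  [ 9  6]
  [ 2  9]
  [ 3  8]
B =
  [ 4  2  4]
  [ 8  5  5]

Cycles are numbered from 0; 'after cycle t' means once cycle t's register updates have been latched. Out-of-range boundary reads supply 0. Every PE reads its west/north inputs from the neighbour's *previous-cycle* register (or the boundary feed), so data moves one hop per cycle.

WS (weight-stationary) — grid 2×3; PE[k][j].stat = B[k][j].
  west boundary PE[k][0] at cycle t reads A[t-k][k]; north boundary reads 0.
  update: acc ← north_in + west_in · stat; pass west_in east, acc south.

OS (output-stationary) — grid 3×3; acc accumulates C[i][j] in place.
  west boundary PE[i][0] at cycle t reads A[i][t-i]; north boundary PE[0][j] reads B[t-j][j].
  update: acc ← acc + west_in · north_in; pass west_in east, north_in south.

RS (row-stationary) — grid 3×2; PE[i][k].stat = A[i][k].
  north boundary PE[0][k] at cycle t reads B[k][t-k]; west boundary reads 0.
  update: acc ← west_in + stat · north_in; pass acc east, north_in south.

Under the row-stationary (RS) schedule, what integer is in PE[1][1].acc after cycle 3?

PE[1][1].acc = 49

RS 3×2: PE[1][1] cycle-by-cycle (with neighbour feeds):
  0: (0,1).acc=0  regs=<0,0>
  0: (1,0).acc=0  regs=<0,0>
  0: (1,1).acc=0  regs=<0,0>
  1: (0,1).acc=84  regs=<84,8>
  1: (1,0).acc=8  regs=<8,4>
  1: (1,1).acc=0  regs=<0,0>
  2: (0,1).acc=48  regs=<48,5>
  2: (1,0).acc=4  regs=<4,2>
  2: (1,1).acc=80  regs=<80,8>
  3: (0,1).acc=66  regs=<66,5>
  3: (1,0).acc=8  regs=<8,4>
  3: (1,1).acc=49  regs=<49,5>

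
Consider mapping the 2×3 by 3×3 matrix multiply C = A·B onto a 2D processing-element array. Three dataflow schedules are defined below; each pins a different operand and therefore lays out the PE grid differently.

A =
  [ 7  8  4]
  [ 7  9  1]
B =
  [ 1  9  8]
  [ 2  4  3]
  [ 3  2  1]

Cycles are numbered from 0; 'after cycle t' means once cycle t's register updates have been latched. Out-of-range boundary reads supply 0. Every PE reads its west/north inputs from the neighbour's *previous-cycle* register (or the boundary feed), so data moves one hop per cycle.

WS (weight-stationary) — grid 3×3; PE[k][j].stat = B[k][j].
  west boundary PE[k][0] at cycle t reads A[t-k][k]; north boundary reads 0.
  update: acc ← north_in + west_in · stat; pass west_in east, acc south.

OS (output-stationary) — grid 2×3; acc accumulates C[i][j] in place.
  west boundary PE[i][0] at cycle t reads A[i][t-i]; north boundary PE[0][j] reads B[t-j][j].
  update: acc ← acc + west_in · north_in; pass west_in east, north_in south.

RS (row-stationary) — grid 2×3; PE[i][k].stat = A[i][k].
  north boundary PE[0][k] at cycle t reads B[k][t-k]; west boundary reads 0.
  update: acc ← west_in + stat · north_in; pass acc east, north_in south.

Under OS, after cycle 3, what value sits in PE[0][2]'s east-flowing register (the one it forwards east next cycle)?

register = 8

OS on a 2×3 grid — tracing PE[0][2] and its feeders:
  step 0 · PE0,1: acc=0; fwd→0 fwd↓0
  step 0 · PE0,2: acc=0; fwd→0 fwd↓0
  step 1 · PE0,1: acc=63; fwd→7 fwd↓9
  step 1 · PE0,2: acc=0; fwd→0 fwd↓0
  step 2 · PE0,1: acc=95; fwd→8 fwd↓4
  step 2 · PE0,2: acc=56; fwd→7 fwd↓8
  step 3 · PE0,1: acc=103; fwd→4 fwd↓2
  step 3 · PE0,2: acc=80; fwd→8 fwd↓3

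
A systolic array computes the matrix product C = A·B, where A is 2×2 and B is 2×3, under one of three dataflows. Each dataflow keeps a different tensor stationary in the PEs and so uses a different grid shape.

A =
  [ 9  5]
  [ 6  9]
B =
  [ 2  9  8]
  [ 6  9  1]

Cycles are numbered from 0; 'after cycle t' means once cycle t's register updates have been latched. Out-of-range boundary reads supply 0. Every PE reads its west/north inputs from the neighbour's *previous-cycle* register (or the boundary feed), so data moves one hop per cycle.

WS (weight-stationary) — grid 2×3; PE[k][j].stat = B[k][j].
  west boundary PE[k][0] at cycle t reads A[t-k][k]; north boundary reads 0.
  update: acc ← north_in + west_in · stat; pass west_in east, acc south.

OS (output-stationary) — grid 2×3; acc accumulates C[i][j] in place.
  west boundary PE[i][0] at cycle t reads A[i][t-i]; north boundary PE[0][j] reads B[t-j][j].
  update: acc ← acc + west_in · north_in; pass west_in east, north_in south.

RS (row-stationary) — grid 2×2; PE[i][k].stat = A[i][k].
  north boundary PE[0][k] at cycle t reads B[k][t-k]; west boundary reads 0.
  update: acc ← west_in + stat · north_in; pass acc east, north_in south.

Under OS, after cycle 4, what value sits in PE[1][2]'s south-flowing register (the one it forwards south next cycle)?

register = 1

OS (2×3). Following PE[1][2] plus its west/north inputs:
  c0 r0c2: 0 / 0 / 0
  c0 r1c1: 0 / 0 / 0
  c0 r1c2: 0 / 0 / 0
  c1 r0c2: 0 / 0 / 0
  c1 r1c1: 0 / 0 / 0
  c1 r1c2: 0 / 0 / 0
  c2 r0c2: 72 / 9 / 8
  c2 r1c1: 54 / 6 / 9
  c2 r1c2: 0 / 0 / 0
  c3 r0c2: 77 / 5 / 1
  c3 r1c1: 135 / 9 / 9
  c3 r1c2: 48 / 6 / 8
  c4 r0c2: 77 / 0 / 0
  c4 r1c1: 135 / 0 / 0
  c4 r1c2: 57 / 9 / 1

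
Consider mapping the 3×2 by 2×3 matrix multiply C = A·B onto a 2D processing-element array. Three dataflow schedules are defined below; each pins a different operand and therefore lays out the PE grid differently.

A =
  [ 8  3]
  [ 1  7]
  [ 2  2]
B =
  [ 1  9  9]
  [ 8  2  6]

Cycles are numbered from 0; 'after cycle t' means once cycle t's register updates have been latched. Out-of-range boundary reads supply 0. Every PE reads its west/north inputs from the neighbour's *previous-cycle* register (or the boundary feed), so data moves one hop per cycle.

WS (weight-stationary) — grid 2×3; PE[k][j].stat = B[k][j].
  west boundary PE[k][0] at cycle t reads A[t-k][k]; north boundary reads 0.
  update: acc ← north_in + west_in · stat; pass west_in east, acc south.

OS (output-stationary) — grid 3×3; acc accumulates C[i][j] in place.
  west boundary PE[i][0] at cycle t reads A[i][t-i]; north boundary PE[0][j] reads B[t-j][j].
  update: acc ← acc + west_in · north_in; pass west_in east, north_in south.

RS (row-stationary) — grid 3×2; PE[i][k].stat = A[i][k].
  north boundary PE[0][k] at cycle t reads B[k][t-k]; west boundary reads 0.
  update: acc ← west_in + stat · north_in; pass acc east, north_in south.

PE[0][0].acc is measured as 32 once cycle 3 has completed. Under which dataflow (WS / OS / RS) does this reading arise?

Under WS (2×3), PE[0][0]:
  step 0 · PE0,0: acc=8; fwd→8 fwd↓8
  step 1 · PE0,0: acc=1; fwd→1 fwd↓1
  step 2 · PE0,0: acc=2; fwd→2 fwd↓2
  step 3 · PE0,0: acc=0; fwd→0 fwd↓0
Under OS (3×3), PE[0][0]:
  step 0 · PE0,0: acc=8; fwd→8 fwd↓1
  step 1 · PE0,0: acc=32; fwd→3 fwd↓8
  step 2 · PE0,0: acc=32; fwd→0 fwd↓0
  step 3 · PE0,0: acc=32; fwd→0 fwd↓0
Under RS (3×2), PE[0][0]:
  step 0 · PE0,0: acc=8; fwd→8 fwd↓1
  step 1 · PE0,0: acc=72; fwd→72 fwd↓9
  step 2 · PE0,0: acc=72; fwd→72 fwd↓9
  step 3 · PE0,0: acc=0; fwd→0 fwd↓0

dataflow = OS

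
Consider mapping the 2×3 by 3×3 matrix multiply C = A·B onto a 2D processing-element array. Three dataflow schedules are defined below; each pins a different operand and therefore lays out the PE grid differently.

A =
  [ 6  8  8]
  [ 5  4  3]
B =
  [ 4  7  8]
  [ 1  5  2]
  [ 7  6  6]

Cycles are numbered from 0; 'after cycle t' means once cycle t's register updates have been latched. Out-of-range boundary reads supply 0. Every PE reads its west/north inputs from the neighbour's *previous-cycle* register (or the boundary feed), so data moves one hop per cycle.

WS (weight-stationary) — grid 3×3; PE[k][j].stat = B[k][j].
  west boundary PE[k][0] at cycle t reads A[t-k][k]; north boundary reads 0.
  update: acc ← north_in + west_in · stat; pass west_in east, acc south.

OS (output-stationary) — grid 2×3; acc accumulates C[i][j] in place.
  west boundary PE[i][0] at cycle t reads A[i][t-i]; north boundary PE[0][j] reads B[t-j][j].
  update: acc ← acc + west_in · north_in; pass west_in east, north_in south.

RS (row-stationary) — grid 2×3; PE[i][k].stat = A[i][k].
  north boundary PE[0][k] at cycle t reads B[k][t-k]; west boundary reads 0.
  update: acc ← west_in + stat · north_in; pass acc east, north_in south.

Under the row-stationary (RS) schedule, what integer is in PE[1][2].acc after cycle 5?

PE[1][2].acc = 66

RS on a 2×3 grid — tracing PE[1][2] and its feeders:
  @0  [0,2]  acc 0  |  →0  ↓0
  @0  [1,1]  acc 0  |  →0  ↓0
  @0  [1,2]  acc 0  |  →0  ↓0
  @1  [0,2]  acc 0  |  →0  ↓0
  @1  [1,1]  acc 0  |  →0  ↓0
  @1  [1,2]  acc 0  |  →0  ↓0
  @2  [0,2]  acc 88  |  →88  ↓7
  @2  [1,1]  acc 24  |  →24  ↓1
  @2  [1,2]  acc 0  |  →0  ↓0
  @3  [0,2]  acc 130  |  →130  ↓6
  @3  [1,1]  acc 55  |  →55  ↓5
  @3  [1,2]  acc 45  |  →45  ↓7
  @4  [0,2]  acc 112  |  →112  ↓6
  @4  [1,1]  acc 48  |  →48  ↓2
  @4  [1,2]  acc 73  |  →73  ↓6
  @5  [0,2]  acc 0  |  →0  ↓0
  @5  [1,1]  acc 0  |  →0  ↓0
  @5  [1,2]  acc 66  |  →66  ↓6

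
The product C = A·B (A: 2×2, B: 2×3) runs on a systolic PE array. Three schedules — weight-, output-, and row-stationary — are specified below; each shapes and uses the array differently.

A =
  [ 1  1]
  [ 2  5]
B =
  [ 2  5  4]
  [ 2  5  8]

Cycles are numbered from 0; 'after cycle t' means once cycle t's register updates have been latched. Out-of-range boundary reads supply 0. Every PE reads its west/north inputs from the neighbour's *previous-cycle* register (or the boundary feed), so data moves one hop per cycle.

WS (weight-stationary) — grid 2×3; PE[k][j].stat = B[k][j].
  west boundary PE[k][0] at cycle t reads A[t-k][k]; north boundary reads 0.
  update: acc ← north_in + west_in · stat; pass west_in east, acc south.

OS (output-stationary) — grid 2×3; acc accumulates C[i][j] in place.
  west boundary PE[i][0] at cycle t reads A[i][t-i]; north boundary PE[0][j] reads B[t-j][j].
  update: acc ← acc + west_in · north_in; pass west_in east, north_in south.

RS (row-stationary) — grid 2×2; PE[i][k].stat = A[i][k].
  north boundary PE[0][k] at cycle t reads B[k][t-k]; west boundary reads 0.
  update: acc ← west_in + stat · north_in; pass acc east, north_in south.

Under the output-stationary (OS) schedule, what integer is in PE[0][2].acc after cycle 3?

PE[0][2].acc = 12

OS on a 2×3 grid — tracing PE[0][2] and its feeders:
  c0 r0c1: 0 / 0 / 0
  c0 r0c2: 0 / 0 / 0
  c1 r0c1: 5 / 1 / 5
  c1 r0c2: 0 / 0 / 0
  c2 r0c1: 10 / 1 / 5
  c2 r0c2: 4 / 1 / 4
  c3 r0c1: 10 / 0 / 0
  c3 r0c2: 12 / 1 / 8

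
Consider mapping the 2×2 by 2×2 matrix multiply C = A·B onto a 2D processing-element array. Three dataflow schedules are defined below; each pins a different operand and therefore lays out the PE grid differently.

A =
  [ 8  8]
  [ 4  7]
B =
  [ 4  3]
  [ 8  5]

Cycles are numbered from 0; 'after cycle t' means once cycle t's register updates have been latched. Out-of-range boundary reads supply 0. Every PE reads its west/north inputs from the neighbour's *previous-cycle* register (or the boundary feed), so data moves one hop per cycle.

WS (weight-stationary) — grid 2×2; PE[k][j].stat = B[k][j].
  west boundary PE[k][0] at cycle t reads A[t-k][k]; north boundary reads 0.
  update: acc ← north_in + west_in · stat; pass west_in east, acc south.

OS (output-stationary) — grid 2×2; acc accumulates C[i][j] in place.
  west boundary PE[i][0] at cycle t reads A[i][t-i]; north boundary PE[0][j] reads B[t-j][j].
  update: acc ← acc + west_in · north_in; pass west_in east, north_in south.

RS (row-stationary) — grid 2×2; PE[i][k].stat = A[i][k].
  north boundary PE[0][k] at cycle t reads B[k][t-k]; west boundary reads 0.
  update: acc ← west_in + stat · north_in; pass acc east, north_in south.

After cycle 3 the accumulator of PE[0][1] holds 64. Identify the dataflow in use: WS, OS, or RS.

dataflow = OS

Under WS (2×2), PE[0][1]:
  after 0 — PE[0][1] acc=0, pass-E 0, pass-S 0
  after 1 — PE[0][1] acc=24, pass-E 8, pass-S 24
  after 2 — PE[0][1] acc=12, pass-E 4, pass-S 12
  after 3 — PE[0][1] acc=0, pass-E 0, pass-S 0
Under OS (2×2), PE[0][1]:
  after 0 — PE[0][1] acc=0, pass-E 0, pass-S 0
  after 1 — PE[0][1] acc=24, pass-E 8, pass-S 3
  after 2 — PE[0][1] acc=64, pass-E 8, pass-S 5
  after 3 — PE[0][1] acc=64, pass-E 0, pass-S 0
Under RS (2×2), PE[0][1]:
  after 0 — PE[0][1] acc=0, pass-E 0, pass-S 0
  after 1 — PE[0][1] acc=96, pass-E 96, pass-S 8
  after 2 — PE[0][1] acc=64, pass-E 64, pass-S 5
  after 3 — PE[0][1] acc=0, pass-E 0, pass-S 0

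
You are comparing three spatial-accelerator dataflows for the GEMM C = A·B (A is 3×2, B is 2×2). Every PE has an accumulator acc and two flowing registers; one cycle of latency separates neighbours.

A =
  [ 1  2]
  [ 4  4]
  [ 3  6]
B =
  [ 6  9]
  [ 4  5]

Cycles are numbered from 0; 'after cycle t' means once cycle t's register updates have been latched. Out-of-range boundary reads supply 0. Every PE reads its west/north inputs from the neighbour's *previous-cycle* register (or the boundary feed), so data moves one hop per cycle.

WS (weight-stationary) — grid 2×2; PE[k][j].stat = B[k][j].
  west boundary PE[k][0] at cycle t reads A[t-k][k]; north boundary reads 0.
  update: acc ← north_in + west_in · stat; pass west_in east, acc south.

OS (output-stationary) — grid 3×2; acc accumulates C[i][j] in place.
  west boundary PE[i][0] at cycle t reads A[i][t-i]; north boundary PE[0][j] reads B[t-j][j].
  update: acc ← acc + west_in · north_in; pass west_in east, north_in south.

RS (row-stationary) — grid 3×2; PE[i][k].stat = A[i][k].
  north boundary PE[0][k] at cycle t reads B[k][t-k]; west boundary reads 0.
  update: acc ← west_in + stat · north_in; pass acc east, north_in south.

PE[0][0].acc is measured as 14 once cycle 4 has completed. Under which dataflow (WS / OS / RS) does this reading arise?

dataflow = OS

WS [2×2] PE[0][0] across cycles:
  step 0 · PE0,0: acc=6; fwd→1 fwd↓6
  step 1 · PE0,0: acc=24; fwd→4 fwd↓24
  step 2 · PE0,0: acc=18; fwd→3 fwd↓18
  step 3 · PE0,0: acc=0; fwd→0 fwd↓0
  step 4 · PE0,0: acc=0; fwd→0 fwd↓0
OS [3×2] PE[0][0] across cycles:
  step 0 · PE0,0: acc=6; fwd→1 fwd↓6
  step 1 · PE0,0: acc=14; fwd→2 fwd↓4
  step 2 · PE0,0: acc=14; fwd→0 fwd↓0
  step 3 · PE0,0: acc=14; fwd→0 fwd↓0
  step 4 · PE0,0: acc=14; fwd→0 fwd↓0
RS [3×2] PE[0][0] across cycles:
  step 0 · PE0,0: acc=6; fwd→6 fwd↓6
  step 1 · PE0,0: acc=9; fwd→9 fwd↓9
  step 2 · PE0,0: acc=0; fwd→0 fwd↓0
  step 3 · PE0,0: acc=0; fwd→0 fwd↓0
  step 4 · PE0,0: acc=0; fwd→0 fwd↓0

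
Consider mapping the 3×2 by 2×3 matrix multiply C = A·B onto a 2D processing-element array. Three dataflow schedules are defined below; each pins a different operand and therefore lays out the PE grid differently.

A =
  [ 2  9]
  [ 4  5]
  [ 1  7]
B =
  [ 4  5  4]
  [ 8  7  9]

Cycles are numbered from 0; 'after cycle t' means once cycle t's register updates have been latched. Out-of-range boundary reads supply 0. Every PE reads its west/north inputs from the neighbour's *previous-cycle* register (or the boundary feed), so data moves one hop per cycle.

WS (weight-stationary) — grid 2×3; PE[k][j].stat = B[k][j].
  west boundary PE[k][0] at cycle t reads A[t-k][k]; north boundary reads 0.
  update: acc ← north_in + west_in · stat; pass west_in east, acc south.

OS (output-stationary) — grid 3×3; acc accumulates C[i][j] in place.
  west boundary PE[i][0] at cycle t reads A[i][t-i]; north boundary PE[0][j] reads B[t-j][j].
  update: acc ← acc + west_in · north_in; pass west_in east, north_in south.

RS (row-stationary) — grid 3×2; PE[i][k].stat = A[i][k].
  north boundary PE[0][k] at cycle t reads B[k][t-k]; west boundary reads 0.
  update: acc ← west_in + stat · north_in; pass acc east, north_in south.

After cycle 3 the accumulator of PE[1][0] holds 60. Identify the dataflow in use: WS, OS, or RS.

dataflow = WS

WS (2×3 grid), PE[1][0]:
  cycle 0: PE[1][0] → acc 0, east 0, south 0
  cycle 1: PE[1][0] → acc 80, east 9, south 80
  cycle 2: PE[1][0] → acc 56, east 5, south 56
  cycle 3: PE[1][0] → acc 60, east 7, south 60
OS (3×3 grid), PE[1][0]:
  cycle 0: PE[1][0] → acc 0, east 0, south 0
  cycle 1: PE[1][0] → acc 16, east 4, south 4
  cycle 2: PE[1][0] → acc 56, east 5, south 8
  cycle 3: PE[1][0] → acc 56, east 0, south 0
RS (3×2 grid), PE[1][0]:
  cycle 0: PE[1][0] → acc 0, east 0, south 0
  cycle 1: PE[1][0] → acc 16, east 16, south 4
  cycle 2: PE[1][0] → acc 20, east 20, south 5
  cycle 3: PE[1][0] → acc 16, east 16, south 4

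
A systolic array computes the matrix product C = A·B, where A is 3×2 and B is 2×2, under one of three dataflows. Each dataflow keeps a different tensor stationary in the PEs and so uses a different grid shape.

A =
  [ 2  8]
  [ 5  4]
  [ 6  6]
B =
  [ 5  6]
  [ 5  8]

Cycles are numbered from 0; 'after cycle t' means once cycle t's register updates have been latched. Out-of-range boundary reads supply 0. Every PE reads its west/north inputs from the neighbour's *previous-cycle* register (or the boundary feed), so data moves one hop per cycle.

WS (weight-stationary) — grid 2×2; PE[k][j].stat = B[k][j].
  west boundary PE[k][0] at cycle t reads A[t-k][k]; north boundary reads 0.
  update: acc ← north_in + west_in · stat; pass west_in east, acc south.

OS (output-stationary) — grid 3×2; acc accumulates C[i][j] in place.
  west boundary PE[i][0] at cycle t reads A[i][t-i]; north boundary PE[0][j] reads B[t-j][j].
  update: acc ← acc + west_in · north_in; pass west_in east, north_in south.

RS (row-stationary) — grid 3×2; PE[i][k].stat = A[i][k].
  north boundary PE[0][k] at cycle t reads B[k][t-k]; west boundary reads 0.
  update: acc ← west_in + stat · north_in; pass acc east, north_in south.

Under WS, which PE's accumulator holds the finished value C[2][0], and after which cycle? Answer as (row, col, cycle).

WS — PE[1][0] is where C[2][0] collects:
  cycle 0: PE[1][0] → acc 0, east 0, south 0
  cycle 1: PE[1][0] → acc 50, east 8, south 50
  cycle 2: PE[1][0] → acc 45, east 4, south 45
  cycle 3: PE[1][0] → acc 60, east 6, south 60

(row, col, cycle) = (1, 0, 3)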